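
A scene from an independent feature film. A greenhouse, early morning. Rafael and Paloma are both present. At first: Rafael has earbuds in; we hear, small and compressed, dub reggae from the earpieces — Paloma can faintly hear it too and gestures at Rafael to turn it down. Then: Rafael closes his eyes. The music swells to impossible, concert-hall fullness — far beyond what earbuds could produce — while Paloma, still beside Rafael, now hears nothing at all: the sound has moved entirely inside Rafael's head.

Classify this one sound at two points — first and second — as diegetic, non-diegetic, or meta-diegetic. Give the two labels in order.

diegetic, meta-diegetic

First: the earbuds are a physical source both characters can hear → diegetic.
Second: the music now exists only as Rafael's subjective experience; Paloma can no longer hear it → meta-diegetic.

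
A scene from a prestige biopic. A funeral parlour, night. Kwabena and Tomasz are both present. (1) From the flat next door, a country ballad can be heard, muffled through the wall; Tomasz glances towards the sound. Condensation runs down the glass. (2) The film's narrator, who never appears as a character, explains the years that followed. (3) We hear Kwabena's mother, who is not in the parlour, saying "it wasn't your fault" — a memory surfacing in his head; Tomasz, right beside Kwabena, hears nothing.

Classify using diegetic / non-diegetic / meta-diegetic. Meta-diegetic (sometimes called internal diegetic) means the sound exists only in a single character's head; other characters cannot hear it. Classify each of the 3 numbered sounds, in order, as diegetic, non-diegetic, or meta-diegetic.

(1) off-screen diegetic: the source is out of frame but still in the story's space → diegetic.
(2) external voice-over — not a character, not heard by anyone in the scene → non-diegetic.
(3) is meta-diegetic: the voice is a memory playing only inside Kwabena's mind; Tomasz can't hear it.

diegetic, non-diegetic, meta-diegetic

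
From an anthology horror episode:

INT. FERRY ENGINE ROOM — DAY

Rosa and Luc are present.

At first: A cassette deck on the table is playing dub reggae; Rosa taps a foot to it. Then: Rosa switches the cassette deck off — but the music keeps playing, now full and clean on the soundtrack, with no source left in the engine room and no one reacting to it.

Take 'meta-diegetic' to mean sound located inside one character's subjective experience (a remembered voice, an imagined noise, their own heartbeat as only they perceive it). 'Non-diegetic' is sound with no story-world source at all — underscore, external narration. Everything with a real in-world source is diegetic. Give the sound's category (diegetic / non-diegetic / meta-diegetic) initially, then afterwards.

Initially: a cassette deck is a real in-scene source and Rosa reacts to it → diegetic.
Afterwards: there is no longer any in-world source and no one can hear it — it has become underscore → non-diegetic.

diegetic, non-diegetic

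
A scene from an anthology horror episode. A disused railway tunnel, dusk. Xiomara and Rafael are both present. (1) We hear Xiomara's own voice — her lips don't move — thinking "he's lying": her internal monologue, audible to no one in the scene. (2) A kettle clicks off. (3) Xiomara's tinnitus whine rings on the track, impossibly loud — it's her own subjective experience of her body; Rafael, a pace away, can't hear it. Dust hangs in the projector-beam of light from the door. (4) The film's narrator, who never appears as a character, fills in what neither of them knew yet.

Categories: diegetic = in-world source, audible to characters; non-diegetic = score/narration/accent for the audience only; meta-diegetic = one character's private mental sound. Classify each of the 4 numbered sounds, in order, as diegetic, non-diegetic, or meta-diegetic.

meta-diegetic, diegetic, meta-diegetic, non-diegetic

(1) it's Xiomara's unspoken thought, heard only by the audience via her subjectivity → meta-diegetic.
(2) is diegetic: an in-world source (a kettle); characters could hear it.
(3) is meta-diegetic: it's Xiomara's internal bodily sensation rendered as sound; only Xiomara 'hears' it.
(4) external voice-over — not a character, not heard by anyone in the scene → non-diegetic.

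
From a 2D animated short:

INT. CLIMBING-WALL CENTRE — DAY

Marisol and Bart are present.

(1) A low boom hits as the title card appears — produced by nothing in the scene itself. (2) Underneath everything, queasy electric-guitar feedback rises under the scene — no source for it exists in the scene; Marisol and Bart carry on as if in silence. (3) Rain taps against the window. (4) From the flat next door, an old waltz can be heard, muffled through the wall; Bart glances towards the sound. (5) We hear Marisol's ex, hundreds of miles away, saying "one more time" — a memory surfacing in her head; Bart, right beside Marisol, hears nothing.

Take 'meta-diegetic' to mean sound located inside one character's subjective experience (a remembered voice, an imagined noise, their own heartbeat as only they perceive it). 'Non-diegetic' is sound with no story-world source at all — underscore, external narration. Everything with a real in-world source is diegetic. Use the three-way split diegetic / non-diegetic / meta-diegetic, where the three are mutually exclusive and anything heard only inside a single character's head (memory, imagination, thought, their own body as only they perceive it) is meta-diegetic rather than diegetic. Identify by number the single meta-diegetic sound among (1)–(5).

5

(1) is non-diegetic: nothing in the scene produces it; it's an accent added for the audience.
(2) score with no on-screen or off-screen source; it exists for the audience alone → non-diegetic.
(3) it's the actual ambient sound of the location → diegetic.
Sound (4): it's coming from the flat next door — a location within the story world — and Bart reacts, so diegetic.
(5) is meta-diegetic: a remembered line, private to Marisol — not present in the room, not audible to Bart.
Only (5) is meta-diegetic.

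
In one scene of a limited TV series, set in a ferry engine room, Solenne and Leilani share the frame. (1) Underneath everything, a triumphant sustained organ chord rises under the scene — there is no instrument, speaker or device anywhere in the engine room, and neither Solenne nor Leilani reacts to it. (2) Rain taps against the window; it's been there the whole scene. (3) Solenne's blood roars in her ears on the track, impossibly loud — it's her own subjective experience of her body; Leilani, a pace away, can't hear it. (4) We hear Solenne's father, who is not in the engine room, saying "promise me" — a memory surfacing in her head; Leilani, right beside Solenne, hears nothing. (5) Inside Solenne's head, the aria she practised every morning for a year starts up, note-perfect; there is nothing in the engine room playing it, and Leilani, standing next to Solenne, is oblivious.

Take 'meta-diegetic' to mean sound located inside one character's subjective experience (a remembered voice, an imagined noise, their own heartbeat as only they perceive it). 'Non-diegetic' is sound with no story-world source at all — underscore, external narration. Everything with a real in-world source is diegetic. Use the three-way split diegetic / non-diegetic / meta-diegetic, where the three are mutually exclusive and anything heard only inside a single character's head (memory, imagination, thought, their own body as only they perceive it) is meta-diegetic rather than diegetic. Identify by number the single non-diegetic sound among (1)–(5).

1

(1) nothing in the engine room produces it and the characters don't hear it — pure soundtrack → non-diegetic.
Sound (2): ambient/room sound belonging to the story's physical space, so diegetic.
(3) is meta-diegetic: point-of-audition from inside Solenne's body; not a sound in the room.
(4) is meta-diegetic: a remembered line, private to Solenne — not present in the room, not audible to Leilani.
(5) it lives in Solenne's subjectivity, not in the engine room → meta-diegetic.
Only (1) is non-diegetic.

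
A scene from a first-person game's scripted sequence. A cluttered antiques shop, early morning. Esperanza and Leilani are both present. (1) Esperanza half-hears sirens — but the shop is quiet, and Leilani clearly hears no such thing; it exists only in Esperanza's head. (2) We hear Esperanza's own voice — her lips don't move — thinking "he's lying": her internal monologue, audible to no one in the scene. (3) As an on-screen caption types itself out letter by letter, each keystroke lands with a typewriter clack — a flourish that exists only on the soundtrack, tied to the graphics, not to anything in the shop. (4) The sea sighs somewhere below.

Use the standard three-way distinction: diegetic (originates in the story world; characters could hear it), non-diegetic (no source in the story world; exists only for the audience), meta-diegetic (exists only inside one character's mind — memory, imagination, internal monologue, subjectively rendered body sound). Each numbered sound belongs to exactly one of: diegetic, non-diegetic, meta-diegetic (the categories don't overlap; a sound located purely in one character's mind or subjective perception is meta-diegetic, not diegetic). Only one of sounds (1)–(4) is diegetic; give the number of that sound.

(1) is meta-diegetic: Esperanza alone 'hears' it — an imagined sound, not present in the space.
Sound (2): internal monologue — inside Esperanza's mind, not spoken into the scene, so meta-diegetic.
(3) the caption isn't part of the story world, so neither is the sound tied to it → non-diegetic.
(4) is diegetic: it's the actual ambient sound of the location.
Only (4) is diegetic.

4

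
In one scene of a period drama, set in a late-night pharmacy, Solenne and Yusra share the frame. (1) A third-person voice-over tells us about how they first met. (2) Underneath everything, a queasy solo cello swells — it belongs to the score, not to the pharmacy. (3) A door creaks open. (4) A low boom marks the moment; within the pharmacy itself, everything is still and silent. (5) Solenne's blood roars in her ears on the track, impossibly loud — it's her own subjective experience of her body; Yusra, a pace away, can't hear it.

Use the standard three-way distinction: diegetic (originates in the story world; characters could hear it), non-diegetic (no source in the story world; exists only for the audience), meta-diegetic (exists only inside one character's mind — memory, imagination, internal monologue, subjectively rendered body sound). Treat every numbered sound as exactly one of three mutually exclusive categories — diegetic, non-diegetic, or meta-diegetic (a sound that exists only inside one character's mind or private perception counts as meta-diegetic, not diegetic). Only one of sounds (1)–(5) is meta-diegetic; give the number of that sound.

5

Sound (1): external voice-over — not a character, not heard by anyone in the scene, so non-diegetic.
Sound (2): it has no source in the story world and no character can hear it — it's underscore, so non-diegetic.
(3) the sound comes from a door physically present in the location → diegetic.
(4) it's a sound-design accent with no in-world source; no one in the scene can hear it → non-diegetic.
(5) is meta-diegetic: point-of-audition from inside Solenne's body; not a sound in the room.
Only (5) is meta-diegetic.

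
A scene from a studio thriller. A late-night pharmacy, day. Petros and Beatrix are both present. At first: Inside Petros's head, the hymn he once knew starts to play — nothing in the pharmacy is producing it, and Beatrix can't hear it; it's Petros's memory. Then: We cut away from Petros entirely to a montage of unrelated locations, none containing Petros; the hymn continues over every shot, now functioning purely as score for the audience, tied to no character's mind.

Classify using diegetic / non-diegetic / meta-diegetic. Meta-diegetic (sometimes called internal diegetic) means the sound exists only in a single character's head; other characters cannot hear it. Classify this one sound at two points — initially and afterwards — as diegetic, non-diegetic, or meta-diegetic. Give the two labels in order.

Initially: the music lives inside Petros's mind alone; Beatrix can't hear it → meta-diegetic.
Afterwards: once it plays over shots Petros isn't in, detached from any character's subjectivity, it's conventional underscore → non-diegetic.

meta-diegetic, non-diegetic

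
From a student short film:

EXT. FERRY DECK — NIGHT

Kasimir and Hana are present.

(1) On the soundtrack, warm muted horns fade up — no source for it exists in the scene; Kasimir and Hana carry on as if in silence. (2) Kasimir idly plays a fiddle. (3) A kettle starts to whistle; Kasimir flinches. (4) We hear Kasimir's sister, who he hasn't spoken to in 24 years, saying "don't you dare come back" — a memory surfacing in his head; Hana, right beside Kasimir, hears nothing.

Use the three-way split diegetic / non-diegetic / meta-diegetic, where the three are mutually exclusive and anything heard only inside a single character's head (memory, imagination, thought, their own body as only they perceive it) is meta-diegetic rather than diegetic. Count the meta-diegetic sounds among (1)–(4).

Sound (1): nothing in the deck produces it and the characters don't hear it — pure soundtrack, so non-diegetic.
(2) is diegetic: a character is playing a fiddle on screen.
Sound (3): a kettle is a real object/event in the scene's world, so diegetic.
Sound (4): a remembered line, private to Kasimir — not present in the room, not audible to Hana, so meta-diegetic.
So 1 of the 4 is meta-diegetic: (4).

1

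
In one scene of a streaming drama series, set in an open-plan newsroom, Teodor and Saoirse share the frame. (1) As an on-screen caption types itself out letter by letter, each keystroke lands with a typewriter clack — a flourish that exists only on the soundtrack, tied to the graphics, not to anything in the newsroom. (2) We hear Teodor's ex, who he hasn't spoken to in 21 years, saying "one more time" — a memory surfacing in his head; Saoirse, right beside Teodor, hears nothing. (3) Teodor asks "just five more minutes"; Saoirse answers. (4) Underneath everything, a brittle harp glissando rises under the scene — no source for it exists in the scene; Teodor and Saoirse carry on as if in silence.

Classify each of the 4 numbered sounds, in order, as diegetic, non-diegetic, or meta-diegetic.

non-diegetic, meta-diegetic, diegetic, non-diegetic

Sound (1): it accompanies on-screen graphics, not anything inside the story world, so non-diegetic.
(2) is meta-diegetic: it's Teodor's recollection rendered as sound; the other character can't hear it.
(3) Teodor is a character speaking aloud in the scene → diegetic.
(4) score with no on-screen or off-screen source; it exists for the audience alone → non-diegetic.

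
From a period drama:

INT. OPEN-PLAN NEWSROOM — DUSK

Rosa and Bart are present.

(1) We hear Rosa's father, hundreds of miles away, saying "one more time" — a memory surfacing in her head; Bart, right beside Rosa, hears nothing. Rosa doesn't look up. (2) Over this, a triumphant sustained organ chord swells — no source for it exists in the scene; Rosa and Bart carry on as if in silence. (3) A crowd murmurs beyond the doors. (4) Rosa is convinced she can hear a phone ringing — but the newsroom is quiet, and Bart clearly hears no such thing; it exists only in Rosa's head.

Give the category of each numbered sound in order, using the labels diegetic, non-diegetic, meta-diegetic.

meta-diegetic, non-diegetic, diegetic, meta-diegetic

Sound (1): it's Rosa's recollection rendered as sound; the other character can't hear it, so meta-diegetic.
(2) nothing in the newsroom produces it and the characters don't hear it — pure soundtrack → non-diegetic.
(3) a crowd is part of the location's real environment → diegetic.
Sound (4): subjective to Rosa: the newsroom is silent and Bart hears nothing, so meta-diegetic.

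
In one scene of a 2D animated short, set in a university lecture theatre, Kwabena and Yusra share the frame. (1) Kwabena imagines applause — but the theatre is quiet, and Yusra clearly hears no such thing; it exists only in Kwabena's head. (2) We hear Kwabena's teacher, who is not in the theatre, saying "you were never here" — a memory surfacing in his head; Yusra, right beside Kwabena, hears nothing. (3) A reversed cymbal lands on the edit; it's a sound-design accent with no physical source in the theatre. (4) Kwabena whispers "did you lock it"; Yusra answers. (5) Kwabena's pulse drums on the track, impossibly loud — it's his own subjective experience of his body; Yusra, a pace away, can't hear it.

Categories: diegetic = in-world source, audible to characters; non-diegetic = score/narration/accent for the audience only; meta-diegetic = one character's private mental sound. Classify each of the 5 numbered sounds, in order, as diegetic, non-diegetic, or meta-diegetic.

meta-diegetic, meta-diegetic, non-diegetic, diegetic, meta-diegetic

(1) the sound is imagined by Kwabena; nothing in the story world is producing it and Yusra can't hear it → meta-diegetic.
(2) is meta-diegetic: a remembered line, private to Kwabena — not present in the room, not audible to Yusra.
(3) nothing in the scene produces it; it's an accent added for the audience → non-diegetic.
(4) on-screen dialogue — Kwabena speaks and Yusra is there to hear → diegetic.
(5) it's Kwabena's internal bodily sensation rendered as sound; only Kwabena 'hears' it → meta-diegetic.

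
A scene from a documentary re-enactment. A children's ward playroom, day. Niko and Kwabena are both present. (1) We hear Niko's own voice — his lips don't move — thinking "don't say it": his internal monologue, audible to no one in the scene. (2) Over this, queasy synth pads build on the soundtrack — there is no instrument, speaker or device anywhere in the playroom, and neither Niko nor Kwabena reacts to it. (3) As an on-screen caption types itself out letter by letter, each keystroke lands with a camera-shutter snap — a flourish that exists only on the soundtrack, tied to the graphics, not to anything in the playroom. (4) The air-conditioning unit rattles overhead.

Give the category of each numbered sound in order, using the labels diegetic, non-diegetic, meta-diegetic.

Sound (1): it's Niko's unspoken thought, heard only by the audience via his subjectivity, so meta-diegetic.
Sound (2): it has no source in the story world and no character can hear it — it's underscore, so non-diegetic.
Sound (3): the caption isn't part of the story world, so neither is the sound tied to it, so non-diegetic.
(4) is diegetic: ambient/room sound belonging to the story's physical space.

meta-diegetic, non-diegetic, non-diegetic, diegetic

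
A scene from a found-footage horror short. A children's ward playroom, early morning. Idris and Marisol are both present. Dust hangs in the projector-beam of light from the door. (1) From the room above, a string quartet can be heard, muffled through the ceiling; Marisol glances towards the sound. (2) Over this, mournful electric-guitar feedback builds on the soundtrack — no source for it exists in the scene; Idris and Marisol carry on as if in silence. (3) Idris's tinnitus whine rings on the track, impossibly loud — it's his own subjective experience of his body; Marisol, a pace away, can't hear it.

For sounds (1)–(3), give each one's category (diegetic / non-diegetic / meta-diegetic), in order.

diegetic, non-diegetic, meta-diegetic

Sound (1): off-screen diegetic: the source is out of frame but still in the story's space, so diegetic.
(2) nothing in the playroom produces it and the characters don't hear it — pure soundtrack → non-diegetic.
(3) it's Idris's internal bodily sensation rendered as sound; only Idris 'hears' it → meta-diegetic.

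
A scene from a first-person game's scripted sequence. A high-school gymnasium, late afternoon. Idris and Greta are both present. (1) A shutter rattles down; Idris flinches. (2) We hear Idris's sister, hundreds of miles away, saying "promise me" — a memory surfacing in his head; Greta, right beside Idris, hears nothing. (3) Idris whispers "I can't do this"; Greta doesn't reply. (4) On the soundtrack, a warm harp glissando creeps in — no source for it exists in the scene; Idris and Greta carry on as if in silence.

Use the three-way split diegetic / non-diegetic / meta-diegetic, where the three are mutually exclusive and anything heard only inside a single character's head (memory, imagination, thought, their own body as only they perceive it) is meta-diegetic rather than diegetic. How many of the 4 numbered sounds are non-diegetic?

1

(1) the sound comes from a shutter physically present in the location → diegetic.
(2) is meta-diegetic: it's Idris's recollection rendered as sound; the other character can't hear it.
Sound (3): Idris is a character speaking aloud in the scene, so diegetic.
(4) nothing in the gym produces it and the characters don't hear it — pure soundtrack → non-diegetic.
So 1 of the 4 is non-diegetic: (4).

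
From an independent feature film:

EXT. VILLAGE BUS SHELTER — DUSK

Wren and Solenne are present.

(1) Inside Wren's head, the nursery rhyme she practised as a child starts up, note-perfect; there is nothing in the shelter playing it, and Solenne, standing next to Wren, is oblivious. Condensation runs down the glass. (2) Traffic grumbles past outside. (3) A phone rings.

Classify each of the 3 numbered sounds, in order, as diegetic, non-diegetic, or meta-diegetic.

(1) the music is a memory playing inside Wren's mind alone; no real-world source, Solenne can't hear it → meta-diegetic.
Sound (2): traffic is part of the location's real environment, so diegetic.
(3) the sound comes from a phone physically present in the location → diegetic.

meta-diegetic, diegetic, diegetic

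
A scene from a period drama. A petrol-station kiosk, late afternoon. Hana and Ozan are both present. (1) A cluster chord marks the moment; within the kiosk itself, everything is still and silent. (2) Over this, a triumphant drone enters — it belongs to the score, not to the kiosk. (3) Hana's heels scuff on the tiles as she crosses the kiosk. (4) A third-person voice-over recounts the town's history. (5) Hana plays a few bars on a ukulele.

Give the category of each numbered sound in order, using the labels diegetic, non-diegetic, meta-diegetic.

Sound (1): it's a sound-design accent with no in-world source; no one in the scene can hear it, so non-diegetic.
Sound (2): score with no on-screen or off-screen source; it exists for the audience alone, so non-diegetic.
(3) is diegetic: a character's body making contact with the set — an in-world sound.
(4) is non-diegetic: the narrator exists outside the story world, addressing only the audience.
(5) is diegetic: the instrument and the performer are both in the scene.

non-diegetic, non-diegetic, diegetic, non-diegetic, diegetic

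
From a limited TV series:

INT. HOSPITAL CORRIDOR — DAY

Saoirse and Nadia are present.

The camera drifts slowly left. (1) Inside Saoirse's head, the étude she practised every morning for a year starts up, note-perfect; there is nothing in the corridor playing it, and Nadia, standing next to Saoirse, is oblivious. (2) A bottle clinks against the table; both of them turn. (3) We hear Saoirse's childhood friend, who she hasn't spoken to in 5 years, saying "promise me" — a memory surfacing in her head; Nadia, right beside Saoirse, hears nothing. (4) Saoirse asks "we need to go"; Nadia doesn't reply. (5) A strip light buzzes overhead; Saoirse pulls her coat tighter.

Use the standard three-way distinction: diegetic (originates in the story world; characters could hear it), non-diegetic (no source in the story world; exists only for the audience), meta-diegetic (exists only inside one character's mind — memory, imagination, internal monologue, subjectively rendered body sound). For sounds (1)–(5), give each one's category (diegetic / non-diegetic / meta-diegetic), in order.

(1) is meta-diegetic: the music is a memory playing inside Saoirse's mind alone; no real-world source, Nadia can't hear it.
(2) an in-world source (a bottle); characters could hear it → diegetic.
Sound (3): it's Saoirse's recollection rendered as sound; the other character can't hear it, so meta-diegetic.
Sound (4): spoken by a character present in the story world, so diegetic.
(5) it's the actual ambient sound of the location → diegetic.

meta-diegetic, diegetic, meta-diegetic, diegetic, diegetic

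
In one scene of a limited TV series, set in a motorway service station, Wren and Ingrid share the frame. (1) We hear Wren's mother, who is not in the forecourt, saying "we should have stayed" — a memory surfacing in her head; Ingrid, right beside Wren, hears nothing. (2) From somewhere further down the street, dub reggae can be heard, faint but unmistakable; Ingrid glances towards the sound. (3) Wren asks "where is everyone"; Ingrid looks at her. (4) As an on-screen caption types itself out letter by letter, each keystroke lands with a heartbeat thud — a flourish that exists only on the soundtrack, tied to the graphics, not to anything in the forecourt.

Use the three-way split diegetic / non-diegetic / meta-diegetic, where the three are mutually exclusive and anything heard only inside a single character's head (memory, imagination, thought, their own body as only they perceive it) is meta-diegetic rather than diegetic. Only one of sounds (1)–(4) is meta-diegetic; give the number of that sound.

1

(1) is meta-diegetic: a remembered line, private to Wren — not present in the room, not audible to Ingrid.
(2) is diegetic: it's coming from somewhere further down the street — a location within the story world — and Ingrid reacts.
(3) Wren is a character speaking aloud in the scene → diegetic.
(4) is non-diegetic: sound married to a title/caption — outside the diegesis by definition.
Only (1) is meta-diegetic.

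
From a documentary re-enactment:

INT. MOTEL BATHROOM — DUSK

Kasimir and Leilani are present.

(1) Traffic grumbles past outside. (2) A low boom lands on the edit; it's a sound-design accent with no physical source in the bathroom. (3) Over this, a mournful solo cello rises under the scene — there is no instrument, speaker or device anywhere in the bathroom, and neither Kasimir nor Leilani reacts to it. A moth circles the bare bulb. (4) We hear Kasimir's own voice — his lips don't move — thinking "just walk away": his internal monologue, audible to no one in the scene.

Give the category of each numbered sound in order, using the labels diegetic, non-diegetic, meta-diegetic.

(1) it's the actual ambient sound of the location → diegetic.
Sound (2): an editorial stinger — it belongs to the cut, not the story world, so non-diegetic.
(3) it has no source in the story world and no character can hear it — it's underscore → non-diegetic.
Sound (4): it's Kasimir's unspoken thought, heard only by the audience via his subjectivity, so meta-diegetic.

diegetic, non-diegetic, non-diegetic, meta-diegetic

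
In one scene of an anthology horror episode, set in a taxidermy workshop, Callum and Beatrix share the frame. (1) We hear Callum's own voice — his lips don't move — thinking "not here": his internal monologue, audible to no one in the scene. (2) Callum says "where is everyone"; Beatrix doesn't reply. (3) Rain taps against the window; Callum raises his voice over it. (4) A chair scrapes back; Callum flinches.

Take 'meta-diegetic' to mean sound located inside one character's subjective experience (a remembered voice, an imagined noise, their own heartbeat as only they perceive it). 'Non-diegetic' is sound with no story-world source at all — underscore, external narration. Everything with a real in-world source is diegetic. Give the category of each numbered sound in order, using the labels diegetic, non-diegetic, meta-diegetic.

Sound (1): it's Callum's unspoken thought, heard only by the audience via his subjectivity, so meta-diegetic.
(2) is diegetic: on-screen dialogue — Callum speaks and Beatrix is there to hear.
(3) ambient/room sound belonging to the story's physical space → diegetic.
Sound (4): an in-world source (a chair); characters could hear it, so diegetic.

meta-diegetic, diegetic, diegetic, diegetic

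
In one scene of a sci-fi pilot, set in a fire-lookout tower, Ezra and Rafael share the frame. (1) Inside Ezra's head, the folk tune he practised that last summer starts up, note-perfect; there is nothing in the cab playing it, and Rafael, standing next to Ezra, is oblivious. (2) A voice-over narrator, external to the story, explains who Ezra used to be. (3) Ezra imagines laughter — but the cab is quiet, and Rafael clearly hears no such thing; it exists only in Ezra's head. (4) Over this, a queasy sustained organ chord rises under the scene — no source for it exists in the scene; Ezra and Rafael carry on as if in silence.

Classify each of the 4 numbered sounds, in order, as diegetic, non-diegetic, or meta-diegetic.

(1) is meta-diegetic: it lives in Ezra's subjectivity, not in the cab.
(2) external voice-over — not a character, not heard by anyone in the scene → non-diegetic.
Sound (3): the sound is imagined by Ezra; nothing in the story world is producing it and Rafael can't hear it, so meta-diegetic.
(4) is non-diegetic: score with no on-screen or off-screen source; it exists for the audience alone.

meta-diegetic, non-diegetic, meta-diegetic, non-diegetic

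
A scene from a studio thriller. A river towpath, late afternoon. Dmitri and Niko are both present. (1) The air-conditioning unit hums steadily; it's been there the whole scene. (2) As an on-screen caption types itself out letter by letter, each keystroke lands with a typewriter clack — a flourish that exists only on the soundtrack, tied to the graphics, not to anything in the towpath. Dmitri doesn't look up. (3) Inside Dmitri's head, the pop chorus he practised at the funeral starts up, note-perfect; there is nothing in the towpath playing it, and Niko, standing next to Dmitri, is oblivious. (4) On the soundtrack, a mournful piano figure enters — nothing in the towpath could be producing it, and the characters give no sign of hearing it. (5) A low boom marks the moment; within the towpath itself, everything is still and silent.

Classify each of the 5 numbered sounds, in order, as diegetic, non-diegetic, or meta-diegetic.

(1) ambient/room sound belonging to the story's physical space → diegetic.
(2) is non-diegetic: it accompanies on-screen graphics, not anything inside the story world.
Sound (3): it lives in Dmitri's subjectivity, not in the towpath, so meta-diegetic.
(4) is non-diegetic: score with no on-screen or off-screen source; it exists for the audience alone.
Sound (5): nothing in the scene produces it; it's an accent added for the audience, so non-diegetic.

diegetic, non-diegetic, meta-diegetic, non-diegetic, non-diegetic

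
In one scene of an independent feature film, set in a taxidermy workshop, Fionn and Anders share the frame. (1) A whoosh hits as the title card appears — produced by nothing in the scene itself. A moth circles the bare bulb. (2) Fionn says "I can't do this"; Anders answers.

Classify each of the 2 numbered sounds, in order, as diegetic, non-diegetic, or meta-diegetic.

Sound (1): an editorial stinger — it belongs to the cut, not the story world, so non-diegetic.
Sound (2): spoken by a character present in the story world, so diegetic.

non-diegetic, diegetic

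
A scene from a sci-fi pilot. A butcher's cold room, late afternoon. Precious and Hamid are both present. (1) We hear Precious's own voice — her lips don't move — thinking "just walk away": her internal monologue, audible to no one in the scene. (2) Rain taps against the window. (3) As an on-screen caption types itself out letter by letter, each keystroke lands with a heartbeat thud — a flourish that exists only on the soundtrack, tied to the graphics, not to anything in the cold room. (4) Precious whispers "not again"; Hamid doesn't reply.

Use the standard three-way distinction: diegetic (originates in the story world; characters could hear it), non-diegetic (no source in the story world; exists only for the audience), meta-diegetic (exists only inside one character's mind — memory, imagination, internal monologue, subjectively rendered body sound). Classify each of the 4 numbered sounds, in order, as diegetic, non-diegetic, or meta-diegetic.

meta-diegetic, diegetic, non-diegetic, diegetic

(1) is meta-diegetic: it's Precious's unspoken thought, heard only by the audience via her subjectivity.
(2) is diegetic: ambient/room sound belonging to the story's physical space.
Sound (3): it accompanies on-screen graphics, not anything inside the story world, so non-diegetic.
Sound (4): spoken by a character present in the story world, so diegetic.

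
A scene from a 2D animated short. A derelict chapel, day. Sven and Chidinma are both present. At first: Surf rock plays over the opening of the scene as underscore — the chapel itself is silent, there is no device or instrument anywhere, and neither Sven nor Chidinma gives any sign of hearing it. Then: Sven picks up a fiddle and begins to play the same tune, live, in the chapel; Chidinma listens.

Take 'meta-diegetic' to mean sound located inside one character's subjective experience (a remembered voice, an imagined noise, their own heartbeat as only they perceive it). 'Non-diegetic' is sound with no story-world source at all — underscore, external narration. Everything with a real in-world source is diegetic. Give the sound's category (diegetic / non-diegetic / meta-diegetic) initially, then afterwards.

Initially: no in-world source exists and no character can hear it — underscore → non-diegetic.
Afterwards: a fiddle is now a real source in the story world and the characters hear it → diegetic.

non-diegetic, diegetic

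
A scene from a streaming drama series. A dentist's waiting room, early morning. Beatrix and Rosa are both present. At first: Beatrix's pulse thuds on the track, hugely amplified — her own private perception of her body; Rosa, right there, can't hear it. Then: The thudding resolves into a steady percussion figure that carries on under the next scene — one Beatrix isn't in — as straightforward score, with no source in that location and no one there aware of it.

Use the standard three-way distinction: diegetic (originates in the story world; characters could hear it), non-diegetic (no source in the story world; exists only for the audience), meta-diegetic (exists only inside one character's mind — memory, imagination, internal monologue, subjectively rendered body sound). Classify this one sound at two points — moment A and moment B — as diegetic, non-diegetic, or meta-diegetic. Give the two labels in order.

meta-diegetic, non-diegetic

Moment A: it's Beatrix's subjective body sound, inaudible to Rosa → meta-diegetic.
Moment B: detached from Beatrix and playing as sourceless score over a scene she isn't in — for the audience only → non-diegetic.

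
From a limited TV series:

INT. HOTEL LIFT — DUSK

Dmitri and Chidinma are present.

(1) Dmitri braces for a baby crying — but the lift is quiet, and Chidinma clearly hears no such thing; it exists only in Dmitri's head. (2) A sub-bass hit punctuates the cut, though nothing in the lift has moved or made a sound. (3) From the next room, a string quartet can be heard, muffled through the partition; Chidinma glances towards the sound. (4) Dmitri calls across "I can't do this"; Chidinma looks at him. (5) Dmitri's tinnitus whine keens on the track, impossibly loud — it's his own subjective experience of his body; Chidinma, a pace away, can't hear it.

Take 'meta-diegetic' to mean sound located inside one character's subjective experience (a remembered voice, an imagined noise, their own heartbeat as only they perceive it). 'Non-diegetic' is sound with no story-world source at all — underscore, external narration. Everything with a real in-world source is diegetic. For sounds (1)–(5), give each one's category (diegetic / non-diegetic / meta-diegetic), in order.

meta-diegetic, non-diegetic, diegetic, diegetic, meta-diegetic

(1) is meta-diegetic: the sound is imagined by Dmitri; nothing in the story world is producing it and Chidinma can't hear it.
(2) is non-diegetic: nothing in the scene produces it; it's an accent added for the audience.
(3) off-screen diegetic: the source is out of frame but still in the story's space → diegetic.
(4) on-screen dialogue — Dmitri speaks and Chidinma is there to hear → diegetic.
(5) point-of-audition from inside Dmitri's body; not a sound in the room → meta-diegetic.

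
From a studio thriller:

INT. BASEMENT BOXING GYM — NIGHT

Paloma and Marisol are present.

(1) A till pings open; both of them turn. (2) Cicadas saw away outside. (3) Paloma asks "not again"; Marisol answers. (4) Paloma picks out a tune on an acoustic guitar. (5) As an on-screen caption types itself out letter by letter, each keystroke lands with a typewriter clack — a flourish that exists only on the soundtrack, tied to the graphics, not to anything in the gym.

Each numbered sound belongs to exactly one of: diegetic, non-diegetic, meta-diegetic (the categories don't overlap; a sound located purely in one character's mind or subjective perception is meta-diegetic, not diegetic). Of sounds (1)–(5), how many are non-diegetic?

Sound (1): an in-world source (a till); characters could hear it, so diegetic.
(2) ambient/room sound belonging to the story's physical space → diegetic.
(3) is diegetic: spoken by a character present in the story world.
(4) is diegetic: the instrument and the performer are both in the scene.
Sound (5): it accompanies on-screen graphics, not anything inside the story world, so non-diegetic.
Non-diegetic: (5) — that's 1.

1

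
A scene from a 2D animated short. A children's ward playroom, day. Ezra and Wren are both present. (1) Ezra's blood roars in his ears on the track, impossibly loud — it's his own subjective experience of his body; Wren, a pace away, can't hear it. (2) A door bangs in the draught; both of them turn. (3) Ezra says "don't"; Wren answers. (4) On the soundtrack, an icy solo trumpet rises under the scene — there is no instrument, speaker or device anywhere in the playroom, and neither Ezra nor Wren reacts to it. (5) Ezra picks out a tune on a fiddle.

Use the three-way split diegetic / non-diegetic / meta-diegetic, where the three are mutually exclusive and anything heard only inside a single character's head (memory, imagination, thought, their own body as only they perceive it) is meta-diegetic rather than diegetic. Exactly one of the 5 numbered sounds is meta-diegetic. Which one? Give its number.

(1) is meta-diegetic: it's Ezra's internal bodily sensation rendered as sound; only Ezra 'hears' it.
Sound (2): the sound comes from a door physically present in the location, so diegetic.
(3) on-screen dialogue — Ezra speaks and Wren is there to hear → diegetic.
(4) nothing in the playroom produces it and the characters don't hear it — pure soundtrack → non-diegetic.
Sound (5): a character is playing a fiddle on screen, so diegetic.
Only (1) is meta-diegetic.

1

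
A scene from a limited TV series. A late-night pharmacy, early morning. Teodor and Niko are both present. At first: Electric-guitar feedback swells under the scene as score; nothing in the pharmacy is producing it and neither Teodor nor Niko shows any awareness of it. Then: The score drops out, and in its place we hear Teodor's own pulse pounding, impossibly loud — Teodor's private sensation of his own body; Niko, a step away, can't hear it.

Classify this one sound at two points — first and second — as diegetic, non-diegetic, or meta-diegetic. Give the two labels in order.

First: underscore with no in-world source, inaudible to the characters → non-diegetic.
Second: the body sound is Teodor's subjective perception alone — Niko can't hear it → meta-diegetic.

non-diegetic, meta-diegetic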